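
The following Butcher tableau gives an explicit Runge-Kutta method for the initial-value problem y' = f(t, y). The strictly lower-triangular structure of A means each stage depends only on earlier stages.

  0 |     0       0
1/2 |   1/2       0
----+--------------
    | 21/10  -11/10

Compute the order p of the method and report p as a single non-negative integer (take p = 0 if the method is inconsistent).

b = (21/10, -11/10)
c = (0, 1/2)
Σ b_i: 21/10·1 + (-11/10)·1 = 1 ✓
b·c: (-11/10)·1/2 = -11/20 ≠ 1/2 ⇒ order 1.

1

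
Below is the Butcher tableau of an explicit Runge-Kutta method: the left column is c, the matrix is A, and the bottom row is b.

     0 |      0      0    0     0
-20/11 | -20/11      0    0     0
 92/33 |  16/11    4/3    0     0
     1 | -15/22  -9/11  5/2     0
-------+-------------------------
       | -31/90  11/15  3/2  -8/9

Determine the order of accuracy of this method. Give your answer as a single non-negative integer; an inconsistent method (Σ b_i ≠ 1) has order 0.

b = (-31/90, 11/15, 3/2, -8/9)
c = (0, -20/11, 92/33, 1)
Ac = (0, 0, -80/33, 3070/363)
Σ b_i: (-31/90)·1 + 11/15·1 + 3/2·1 + (-8/9)·1 = 1 ✓
b·c: 11/15·(-20/11) + 3/2·92/33 + (-8/9)·1 = 194/99 ≠ 1/2 ⇒ order 1.

1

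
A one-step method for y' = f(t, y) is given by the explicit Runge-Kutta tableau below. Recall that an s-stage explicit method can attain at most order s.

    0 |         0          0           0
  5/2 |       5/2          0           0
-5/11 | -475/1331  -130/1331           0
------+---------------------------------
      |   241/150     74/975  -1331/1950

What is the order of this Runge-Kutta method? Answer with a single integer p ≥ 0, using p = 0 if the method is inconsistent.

b = (241/150, 74/975, -1331/1950)
c = (0, 5/2, -5/11)
Ac = (0, 0, -325/1331)
Σ b_i: 241/150·1 + 74/975·1 + (-1331/1950)·1 = 1 ✓
b·c: 74/975·5/2 + (-1331/1950)·(-5/11) = 1/2 ✓
b·c²: 74/975·25/4 + (-1331/1950)·25/121 = 1/3 ✓
b·Ac: (-1331/1950)·(-325/1331) = 1/6 ✓; 3 stages ⇒ order 3.

3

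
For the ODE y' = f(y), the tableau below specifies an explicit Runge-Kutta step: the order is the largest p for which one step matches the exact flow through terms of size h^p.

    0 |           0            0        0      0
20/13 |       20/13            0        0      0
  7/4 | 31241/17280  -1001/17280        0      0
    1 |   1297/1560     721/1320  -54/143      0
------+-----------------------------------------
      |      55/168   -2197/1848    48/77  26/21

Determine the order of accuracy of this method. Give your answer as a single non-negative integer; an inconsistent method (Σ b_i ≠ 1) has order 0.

4

b = (55/168, -2197/1848, 48/77, 26/21)
c = (0, 20/13, 7/4, 1)
Ac = (0, 0, -77/864, 7/39)
Σ b_i: 55/168·1 + (-2197/1848)·1 + 48/77·1 + 26/21·1 = 1 ✓
b·c: (-2197/1848)·20/13 + 48/77·7/4 + 26/21·1 = 1/2 ✓
b·c²: (-2197/1848)·400/169 + 48/77·49/16 + 26/21·1 = 1/3 ✓
b·Ac: 48/77·(-77/864) + 26/21·7/39 = 1/6 ✓
b·c³: (-2197/1848)·8000/2197 + 48/77·343/64 + 26/21·1 = 1/4 ✓
b·(c∘Ac): 48/77·(-539/3456) + 26/21·7/39 = 1/8 ✓
b·Ac²: 48/77·(-385/2808) + 26/21·553/4056 = 1/12 ✓
b·A²c: 26/21·7/208 = 1/24 ✓; 4 stages ⇒ order 4.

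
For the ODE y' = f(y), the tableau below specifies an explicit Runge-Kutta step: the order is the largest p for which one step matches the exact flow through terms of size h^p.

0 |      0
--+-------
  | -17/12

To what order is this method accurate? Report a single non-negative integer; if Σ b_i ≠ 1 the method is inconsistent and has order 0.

0

b = (-17/12)
c = (0)
Σ b_i: (-17/12)·1 = -17/12 ≠ 1 ⇒ order 0.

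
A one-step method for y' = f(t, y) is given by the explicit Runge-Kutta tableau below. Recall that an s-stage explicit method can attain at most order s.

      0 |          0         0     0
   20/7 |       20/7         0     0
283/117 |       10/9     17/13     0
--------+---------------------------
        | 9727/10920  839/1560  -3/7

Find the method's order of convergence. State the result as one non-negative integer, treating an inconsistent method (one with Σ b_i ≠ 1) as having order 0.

2

b = (9727/10920, 839/1560, -3/7)
c = (0, 20/7, 283/117)
Ac = (0, 0, 340/91)
Σ b_i: 9727/10920·1 + 839/1560·1 + (-3/7)·1 = 1 ✓
b·c: 839/1560·20/7 + (-3/7)·283/117 = 1/2 ✓
b·c²: 839/1560·400/49 + (-3/7)·80089/13689 = 421007/223587 ≠ 1/3 ⇒ order 2.
b·Ac: (-3/7)·340/91 = -1020/637 ≠ 1/6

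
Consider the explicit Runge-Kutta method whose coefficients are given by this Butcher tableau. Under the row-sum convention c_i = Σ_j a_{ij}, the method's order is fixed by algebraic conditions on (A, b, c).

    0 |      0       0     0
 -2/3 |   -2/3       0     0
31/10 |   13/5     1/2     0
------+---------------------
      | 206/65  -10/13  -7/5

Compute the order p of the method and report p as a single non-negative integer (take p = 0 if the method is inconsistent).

b = (206/65, -10/13, -7/5)
c = (0, -2/3, 31/10)
Ac = (0, 0, -1/3)
Σ b_i: 206/65·1 + (-10/13)·1 + (-7/5)·1 = 1 ✓
b·c: (-10/13)·(-2/3) + (-7/5)·31/10 = -7463/1950 ≠ 1/2 ⇒ order 1.

1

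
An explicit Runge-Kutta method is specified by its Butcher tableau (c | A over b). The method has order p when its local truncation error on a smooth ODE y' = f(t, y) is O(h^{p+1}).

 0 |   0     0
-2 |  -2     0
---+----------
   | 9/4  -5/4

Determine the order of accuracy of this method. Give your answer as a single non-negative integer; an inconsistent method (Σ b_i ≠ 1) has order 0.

1

b = (9/4, -5/4)
c = (0, -2)
Σ b_i: 9/4·1 + (-5/4)·1 = 1 ✓
b·c: (-5/4)·(-2) = 5/2 ≠ 1/2 ⇒ order 1.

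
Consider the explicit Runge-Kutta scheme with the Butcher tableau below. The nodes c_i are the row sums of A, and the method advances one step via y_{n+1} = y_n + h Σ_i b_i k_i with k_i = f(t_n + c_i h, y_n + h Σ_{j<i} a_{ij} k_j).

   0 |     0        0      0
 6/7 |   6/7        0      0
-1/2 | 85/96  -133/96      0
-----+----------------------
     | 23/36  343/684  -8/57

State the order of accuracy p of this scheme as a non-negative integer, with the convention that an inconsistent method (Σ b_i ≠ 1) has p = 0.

3

b = (23/36, 343/684, -8/57)
c = (0, 6/7, -1/2)
Ac = (0, 0, -19/16)
Σ b_i: 23/36·1 + 343/684·1 + (-8/57)·1 = 1 ✓
b·c: 343/684·6/7 + (-8/57)·(-1/2) = 1/2 ✓
b·c²: 343/684·36/49 + (-8/57)·1/4 = 1/3 ✓
b·Ac: (-8/57)·(-19/16) = 1/6 ✓; 3 stages ⇒ order 3.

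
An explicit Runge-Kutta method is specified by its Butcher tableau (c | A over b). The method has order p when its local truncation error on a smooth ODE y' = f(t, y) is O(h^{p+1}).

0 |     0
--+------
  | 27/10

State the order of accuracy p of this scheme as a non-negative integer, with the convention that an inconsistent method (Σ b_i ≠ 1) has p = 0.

0

b = (27/10)
c = (0)
Σ b_i: 27/10·1 = 27/10 ≠ 1 ⇒ order 0.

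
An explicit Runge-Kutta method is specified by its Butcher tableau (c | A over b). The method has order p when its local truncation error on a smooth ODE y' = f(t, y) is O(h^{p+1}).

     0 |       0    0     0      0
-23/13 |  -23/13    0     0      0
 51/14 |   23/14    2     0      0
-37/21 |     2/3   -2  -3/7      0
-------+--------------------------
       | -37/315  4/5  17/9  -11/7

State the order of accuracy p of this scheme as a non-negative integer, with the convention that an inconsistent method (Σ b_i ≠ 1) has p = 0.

b = (-37/315, 4/5, 17/9, -11/7)
c = (0, -23/13, 51/14, -37/21)
Ac = (0, 0, -46/13, 2519/1274)
Σ b_i: (-37/315)·1 + 4/5·1 + 17/9·1 + (-11/7)·1 = 1 ✓
b·c: 4/5·(-23/13) + 17/9·51/14 + (-11/7)·(-37/21) = 157357/19110 ≠ 1/2 ⇒ order 1.

1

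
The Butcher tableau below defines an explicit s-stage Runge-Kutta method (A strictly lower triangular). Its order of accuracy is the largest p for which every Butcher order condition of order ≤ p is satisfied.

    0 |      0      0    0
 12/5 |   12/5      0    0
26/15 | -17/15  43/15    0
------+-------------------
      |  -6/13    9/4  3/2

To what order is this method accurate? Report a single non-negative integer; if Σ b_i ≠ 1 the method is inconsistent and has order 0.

b = (-6/13, 9/4, 3/2)
c = (0, 12/5, 26/15)
Ac = (0, 0, 172/25)
Σ b_i: (-6/13)·1 + 9/4·1 + 3/2·1 = 171/52 ≠ 1 ⇒ order 0.

0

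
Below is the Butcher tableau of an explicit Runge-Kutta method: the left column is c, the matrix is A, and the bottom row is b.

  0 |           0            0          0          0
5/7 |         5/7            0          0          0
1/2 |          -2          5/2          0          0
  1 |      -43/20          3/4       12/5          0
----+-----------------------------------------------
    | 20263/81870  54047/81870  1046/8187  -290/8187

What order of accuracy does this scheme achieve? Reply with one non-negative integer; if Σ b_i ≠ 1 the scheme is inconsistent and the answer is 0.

b = (20263/81870, 54047/81870, 1046/8187, -290/8187)
c = (0, 5/7, 1/2, 1)
Ac = (0, 0, 25/14, 243/140)
Σ b_i: 20263/81870·1 + 54047/81870·1 + 1046/8187·1 + (-290/8187)·1 = 1 ✓
b·c: 54047/81870·5/7 + 1046/8187·1/2 + (-290/8187)·1 = 1/2 ✓
b·c²: 54047/81870·25/49 + 1046/8187·1/4 + (-290/8187)·1 = 1/3 ✓
b·Ac: 1046/8187·25/14 + (-290/8187)·243/140 = 1/6 ✓
b·c³: 54047/81870·125/343 + 1046/8187·1/8 + (-290/8187)·1 = 16897/76412 ≠ 1/4 ⇒ order 3.
b·(c∘Ac): 1046/8187·25/28 + (-290/8187)·243/140 = 3014/57309 ≠ 1/8
b·Ac²: 1046/8187·125/98 + (-290/8187)·963/980 = 14689/114618 ≠ 1/12
b·A²c: (-290/8187)·30/7 = -2900/19103 ≠ 1/24

3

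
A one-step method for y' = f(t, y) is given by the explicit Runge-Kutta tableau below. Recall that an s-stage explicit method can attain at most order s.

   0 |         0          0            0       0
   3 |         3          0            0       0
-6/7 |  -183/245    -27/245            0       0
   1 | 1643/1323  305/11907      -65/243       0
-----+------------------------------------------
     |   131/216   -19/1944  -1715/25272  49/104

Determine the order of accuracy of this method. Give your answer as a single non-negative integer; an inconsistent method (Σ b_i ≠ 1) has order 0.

b = (131/216, -19/1944, -1715/25272, 49/104)
c = (0, 3, -6/7, 1)
Ac = (0, 0, -81/245, 15/49)
Σ b_i: 131/216·1 + (-19/1944)·1 + (-1715/25272)·1 + 49/104·1 = 1 ✓
b·c: (-19/1944)·3 + (-1715/25272)·(-6/7) + 49/104·1 = 1/2 ✓
b·c²: (-19/1944)·9 + (-1715/25272)·36/49 + 49/104·1 = 1/3 ✓
b·Ac: (-1715/25272)·(-81/245) + 49/104·15/49 = 1/6 ✓
b·c³: (-19/1944)·27 + (-1715/25272)·(-216/343) + 49/104·1 = 1/4 ✓
b·(c∘Ac): (-1715/25272)·486/1715 + 49/104·15/49 = 1/8 ✓
b·Ac²: (-1715/25272)·(-243/245) + 49/104·5/147 = 1/12 ✓
b·A²c: 49/104·13/147 = 1/24 ✓; 4 stages ⇒ order 4.

4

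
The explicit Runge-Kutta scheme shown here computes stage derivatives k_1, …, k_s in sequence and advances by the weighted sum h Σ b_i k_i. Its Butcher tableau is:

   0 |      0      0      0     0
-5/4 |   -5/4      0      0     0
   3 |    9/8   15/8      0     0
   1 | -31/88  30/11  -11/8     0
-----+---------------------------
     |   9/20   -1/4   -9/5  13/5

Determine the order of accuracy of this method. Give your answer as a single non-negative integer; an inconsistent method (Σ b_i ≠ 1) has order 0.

b = (9/20, -1/4, -9/5, 13/5)
c = (0, -5/4, 3, 1)
Ac = (0, 0, -75/32, -663/88)
Σ b_i: 9/20·1 + (-1/4)·1 + (-9/5)·1 + 13/5·1 = 1 ✓
b·c: (-1/4)·(-5/4) + (-9/5)·3 + 13/5·1 = -199/80 ≠ 1/2 ⇒ order 1.

1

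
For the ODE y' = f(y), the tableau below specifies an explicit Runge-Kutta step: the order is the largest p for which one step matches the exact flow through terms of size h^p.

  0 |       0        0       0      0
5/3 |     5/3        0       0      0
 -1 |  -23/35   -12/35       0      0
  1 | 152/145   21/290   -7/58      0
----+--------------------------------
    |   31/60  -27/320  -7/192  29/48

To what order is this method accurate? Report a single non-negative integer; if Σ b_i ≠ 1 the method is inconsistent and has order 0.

4

b = (31/60, -27/320, -7/192, 29/48)
c = (0, 5/3, -1, 1)
Ac = (0, 0, -4/7, 7/29)
Σ b_i: 31/60·1 + (-27/320)·1 + (-7/192)·1 + 29/48·1 = 1 ✓
b·c: (-27/320)·5/3 + (-7/192)·(-1) + 29/48·1 = 1/2 ✓
b·c²: (-27/320)·25/9 + (-7/192)·1 + 29/48·1 = 1/3 ✓
b·Ac: (-7/192)·(-4/7) + 29/48·7/29 = 1/6 ✓
b·c³: (-27/320)·125/27 + (-7/192)·(-1) + 29/48·1 = 1/4 ✓
b·(c∘Ac): (-7/192)·4/7 + 29/48·7/29 = 1/8 ✓
b·Ac²: (-7/192)·(-20/21) + 29/48·7/87 = 1/12 ✓
b·A²c: 29/48·2/29 = 1/24 ✓; 4 stages ⇒ order 4.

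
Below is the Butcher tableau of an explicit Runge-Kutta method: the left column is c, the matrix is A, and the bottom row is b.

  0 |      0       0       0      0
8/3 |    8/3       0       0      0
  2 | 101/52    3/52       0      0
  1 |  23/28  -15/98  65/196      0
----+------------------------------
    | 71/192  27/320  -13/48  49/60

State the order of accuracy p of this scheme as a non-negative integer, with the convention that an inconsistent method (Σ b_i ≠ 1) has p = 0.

b = (71/192, 27/320, -13/48, 49/60)
c = (0, 8/3, 2, 1)
Ac = (0, 0, 2/13, 25/98)
Σ b_i: 71/192·1 + 27/320·1 + (-13/48)·1 + 49/60·1 = 1 ✓
b·c: 27/320·8/3 + (-13/48)·2 + 49/60·1 = 1/2 ✓
b·c²: 27/320·64/9 + (-13/48)·4 + 49/60·1 = 1/3 ✓
b·Ac: (-13/48)·2/13 + 49/60·25/98 = 1/6 ✓
b·c³: 27/320·512/27 + (-13/48)·8 + 49/60·1 = 1/4 ✓
b·(c∘Ac): (-13/48)·4/13 + 49/60·25/98 = 1/8 ✓
b·Ac²: (-13/48)·16/39 + 49/60·5/21 = 1/12 ✓
b·A²c: 49/60·5/98 = 1/24 ✓; 4 stages ⇒ order 4.

4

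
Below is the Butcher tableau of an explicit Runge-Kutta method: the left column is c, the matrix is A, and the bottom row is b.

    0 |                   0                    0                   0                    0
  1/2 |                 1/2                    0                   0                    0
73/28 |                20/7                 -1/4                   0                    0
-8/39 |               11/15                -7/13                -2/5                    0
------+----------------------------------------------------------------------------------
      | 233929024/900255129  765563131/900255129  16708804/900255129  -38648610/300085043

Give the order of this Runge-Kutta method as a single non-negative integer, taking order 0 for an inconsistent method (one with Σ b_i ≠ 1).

3

b = (233929024/900255129, 765563131/900255129, 16708804/900255129, -38648610/300085043)
c = (0, 1/2, 73/28, -8/39)
Ac = (0, 0, -1/8, -597/455)
Σ b_i: 233929024/900255129·1 + 765563131/900255129·1 + 16708804/900255129·1 + (-38648610/300085043)·1 = 1 ✓
b·c: 765563131/900255129·1/2 + 16708804/900255129·73/28 + (-38648610/300085043)·(-8/39) = 1/2 ✓
b·c²: 765563131/900255129·1/4 + 16708804/900255129·5329/784 + (-38648610/300085043)·64/1521 = 1/3 ✓
b·Ac: 16708804/900255129·(-1/8) + (-38648610/300085043)·(-597/455) = 1/6 ✓
b·c³: 765563131/900255129·1/8 + 16708804/900255129·389017/21952 + (-38648610/300085043)·(-512/59319) = 190637544637/436923822608 ≠ 1/4 ⇒ order 3.
b·(c∘Ac): 16708804/900255129·(-73/224) + (-38648610/300085043)·1592/5915 = -293213311/7202041032 ≠ 1/8
b·Ac²: 16708804/900255129·(-1/16) + (-38648610/300085043)·(-72707/25480) = 2308644146/6301785903 ≠ 1/12
b·A²c: (-38648610/300085043)·1/20 = -3864861/600170086 ≠ 1/24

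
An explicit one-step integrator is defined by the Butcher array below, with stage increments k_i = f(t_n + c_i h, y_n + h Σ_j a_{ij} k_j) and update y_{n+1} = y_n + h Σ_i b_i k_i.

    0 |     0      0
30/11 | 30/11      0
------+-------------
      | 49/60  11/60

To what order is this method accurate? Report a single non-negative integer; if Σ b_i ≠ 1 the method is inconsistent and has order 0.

2

b = (49/60, 11/60)
c = (0, 30/11)
Σ b_i: 49/60·1 + 11/60·1 = 1 ✓
b·c: 11/60·30/11 = 1/2 ✓; 2 stages ⇒ order 2.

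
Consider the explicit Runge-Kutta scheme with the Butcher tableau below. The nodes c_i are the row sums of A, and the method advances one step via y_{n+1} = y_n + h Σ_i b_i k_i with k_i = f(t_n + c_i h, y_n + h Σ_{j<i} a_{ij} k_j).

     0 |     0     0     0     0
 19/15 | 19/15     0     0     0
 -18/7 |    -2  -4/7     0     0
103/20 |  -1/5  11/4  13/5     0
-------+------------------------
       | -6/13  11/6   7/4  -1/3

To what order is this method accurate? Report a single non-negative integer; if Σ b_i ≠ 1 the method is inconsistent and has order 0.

b = (-6/13, 11/6, 7/4, -1/3)
c = (0, 19/15, -18/7, 103/20)
Ac = (0, 0, -76/105, -269/84)
Σ b_i: (-6/13)·1 + 11/6·1 + 7/4·1 + (-1/3)·1 = 145/52 ≠ 1 ⇒ order 0.

0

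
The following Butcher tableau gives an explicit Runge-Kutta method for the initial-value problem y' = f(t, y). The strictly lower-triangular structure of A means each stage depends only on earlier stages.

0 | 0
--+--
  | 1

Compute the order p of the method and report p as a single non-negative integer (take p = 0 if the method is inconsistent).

1

b = (1)
c = (0)
Σ b_i: 1·1 = 1 ✓; 1 stage ⇒ order 1.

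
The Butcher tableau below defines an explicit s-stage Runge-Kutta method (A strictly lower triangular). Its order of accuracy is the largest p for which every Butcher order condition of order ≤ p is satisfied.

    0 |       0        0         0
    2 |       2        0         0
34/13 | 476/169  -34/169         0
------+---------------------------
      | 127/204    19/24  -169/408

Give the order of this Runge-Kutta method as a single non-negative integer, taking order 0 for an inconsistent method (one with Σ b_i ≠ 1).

3

b = (127/204, 19/24, -169/408)
c = (0, 2, 34/13)
Ac = (0, 0, -68/169)
Σ b_i: 127/204·1 + 19/24·1 + (-169/408)·1 = 1 ✓
b·c: 19/24·2 + (-169/408)·34/13 = 1/2 ✓
b·c²: 19/24·4 + (-169/408)·1156/169 = 1/3 ✓
b·Ac: (-169/408)·(-68/169) = 1/6 ✓; 3 stages ⇒ order 3.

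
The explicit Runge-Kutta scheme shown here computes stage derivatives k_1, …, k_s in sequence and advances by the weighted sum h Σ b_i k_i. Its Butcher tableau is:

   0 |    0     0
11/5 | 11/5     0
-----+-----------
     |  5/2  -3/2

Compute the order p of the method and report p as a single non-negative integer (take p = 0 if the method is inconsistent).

1

b = (5/2, -3/2)
c = (0, 11/5)
Σ b_i: 5/2·1 + (-3/2)·1 = 1 ✓
b·c: (-3/2)·11/5 = -33/10 ≠ 1/2 ⇒ order 1.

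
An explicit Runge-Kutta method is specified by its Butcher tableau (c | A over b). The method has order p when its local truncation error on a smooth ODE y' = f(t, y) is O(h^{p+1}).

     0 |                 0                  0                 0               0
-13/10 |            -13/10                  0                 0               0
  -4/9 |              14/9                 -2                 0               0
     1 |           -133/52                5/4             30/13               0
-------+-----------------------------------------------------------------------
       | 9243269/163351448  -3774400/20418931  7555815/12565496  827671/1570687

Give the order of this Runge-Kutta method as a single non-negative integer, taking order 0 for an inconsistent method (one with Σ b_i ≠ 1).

3

b = (9243269/163351448, -3774400/20418931, 7555815/12565496, 827671/1570687)
c = (0, -13/10, -4/9, 1)
Ac = (0, 0, 13/5, -827/312)
Σ b_i: 9243269/163351448·1 + (-3774400/20418931)·1 + 7555815/12565496·1 + 827671/1570687·1 = 1 ✓
b·c: (-3774400/20418931)·(-13/10) + 7555815/12565496·(-4/9) + 827671/1570687·1 = 1/2 ✓
b·c²: (-3774400/20418931)·169/100 + 7555815/12565496·16/81 + 827671/1570687·1 = 1/3 ✓
b·Ac: 7555815/12565496·13/5 + 827671/1570687·(-827/312) = 1/6 ✓
b·c³: (-3774400/20418931)·(-2197/1000) + 7555815/12565496·(-64/729) + 827671/1570687·1 = 186654721/212042745 ≠ 1/4 ⇒ order 3.
b·(c∘Ac): 7555815/12565496·(-52/45) + 827671/1570687·(-827/312) = -78846101/37696488 ≠ 1/8
b·Ac²: 7555815/12565496·(-169/50) + 827671/1570687·72119/28080 = -575959099/848170980 ≠ 1/12
b·A²c: 827671/1570687·6 = 4966026/1570687 ≠ 1/24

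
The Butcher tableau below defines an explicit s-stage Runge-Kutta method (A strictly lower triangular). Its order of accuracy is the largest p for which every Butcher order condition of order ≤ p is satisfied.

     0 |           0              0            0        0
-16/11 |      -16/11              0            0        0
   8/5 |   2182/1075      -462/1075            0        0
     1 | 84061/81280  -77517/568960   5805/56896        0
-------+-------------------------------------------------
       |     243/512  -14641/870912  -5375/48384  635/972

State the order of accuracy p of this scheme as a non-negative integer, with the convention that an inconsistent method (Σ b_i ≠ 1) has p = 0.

4

b = (243/512, -14641/870912, -5375/48384, 635/972)
c = (0, -16/11, 8/5, 1)
Ac = (0, 0, 672/1075, 459/1270)
Σ b_i: 243/512·1 + (-14641/870912)·1 + (-5375/48384)·1 + 635/972·1 = 1 ✓
b·c: (-14641/870912)·(-16/11) + (-5375/48384)·8/5 + 635/972·1 = 1/2 ✓
b·c²: (-14641/870912)·256/121 + (-5375/48384)·64/25 + 635/972·1 = 1/3 ✓
b·Ac: (-5375/48384)·672/1075 + 635/972·459/1270 = 1/6 ✓
b·c³: (-14641/870912)·(-4096/1331) + (-5375/48384)·512/125 + 635/972·1 = 1/4 ✓
b·(c∘Ac): (-5375/48384)·5376/5375 + 635/972·459/1270 = 1/8 ✓
b·Ac²: (-5375/48384)·(-10752/11825) + 635/972·(-189/6985) = 1/12 ✓
b·A²c: 635/972·81/1270 = 1/24 ✓; 4 stages ⇒ order 4.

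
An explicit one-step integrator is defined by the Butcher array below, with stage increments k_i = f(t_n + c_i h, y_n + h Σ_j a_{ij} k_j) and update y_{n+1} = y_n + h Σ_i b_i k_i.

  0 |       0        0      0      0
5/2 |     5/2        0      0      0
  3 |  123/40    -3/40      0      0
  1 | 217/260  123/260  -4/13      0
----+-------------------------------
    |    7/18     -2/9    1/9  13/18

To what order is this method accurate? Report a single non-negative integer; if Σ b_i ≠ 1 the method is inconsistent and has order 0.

4

b = (7/18, -2/9, 1/9, 13/18)
c = (0, 5/2, 3, 1)
Ac = (0, 0, -3/16, 27/104)
Σ b_i: 7/18·1 + (-2/9)·1 + 1/9·1 + 13/18·1 = 1 ✓
b·c: (-2/9)·5/2 + 1/9·3 + 13/18·1 = 1/2 ✓
b·c²: (-2/9)·25/4 + 1/9·9 + 13/18·1 = 1/3 ✓
b·Ac: 1/9·(-3/16) + 13/18·27/104 = 1/6 ✓
b·c³: (-2/9)·125/8 + 1/9·27 + 13/18·1 = 1/4 ✓
b·(c∘Ac): 1/9·(-9/16) + 13/18·27/104 = 1/8 ✓
b·Ac²: 1/9·(-15/32) + 13/18·3/16 = 1/12 ✓
b·A²c: 13/18·3/52 = 1/24 ✓; 4 stages ⇒ order 4.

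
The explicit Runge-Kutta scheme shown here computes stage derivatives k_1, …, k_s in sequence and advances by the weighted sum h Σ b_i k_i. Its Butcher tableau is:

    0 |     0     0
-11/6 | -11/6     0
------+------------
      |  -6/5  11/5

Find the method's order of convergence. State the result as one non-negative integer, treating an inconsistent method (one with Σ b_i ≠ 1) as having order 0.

1

b = (-6/5, 11/5)
c = (0, -11/6)
Σ b_i: (-6/5)·1 + 11/5·1 = 1 ✓
b·c: 11/5·(-11/6) = -121/30 ≠ 1/2 ⇒ order 1.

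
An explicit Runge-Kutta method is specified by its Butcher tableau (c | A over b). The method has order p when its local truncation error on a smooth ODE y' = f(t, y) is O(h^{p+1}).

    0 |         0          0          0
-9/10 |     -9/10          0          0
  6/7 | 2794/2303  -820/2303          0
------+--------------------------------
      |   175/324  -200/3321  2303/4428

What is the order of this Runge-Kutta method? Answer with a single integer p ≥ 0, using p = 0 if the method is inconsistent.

3

b = (175/324, -200/3321, 2303/4428)
c = (0, -9/10, 6/7)
Ac = (0, 0, 738/2303)
Σ b_i: 175/324·1 + (-200/3321)·1 + 2303/4428·1 = 1 ✓
b·c: (-200/3321)·(-9/10) + 2303/4428·6/7 = 1/2 ✓
b·c²: (-200/3321)·81/100 + 2303/4428·36/49 = 1/3 ✓
b·Ac: 2303/4428·738/2303 = 1/6 ✓; 3 stages ⇒ order 3.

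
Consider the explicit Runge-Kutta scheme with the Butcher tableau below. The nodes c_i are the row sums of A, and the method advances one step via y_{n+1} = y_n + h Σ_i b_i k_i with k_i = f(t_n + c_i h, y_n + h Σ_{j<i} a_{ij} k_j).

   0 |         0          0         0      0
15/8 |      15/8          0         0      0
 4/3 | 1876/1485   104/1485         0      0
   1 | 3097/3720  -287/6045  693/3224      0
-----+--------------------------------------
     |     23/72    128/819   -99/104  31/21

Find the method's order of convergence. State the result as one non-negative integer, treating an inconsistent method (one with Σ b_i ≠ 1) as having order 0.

b = (23/72, 128/819, -99/104, 31/21)
c = (0, 15/8, 4/3, 1)
Ac = (0, 0, 13/99, 49/248)
Σ b_i: 23/72·1 + 128/819·1 + (-99/104)·1 + 31/21·1 = 1 ✓
b·c: 128/819·15/8 + (-99/104)·4/3 + 31/21·1 = 1/2 ✓
b·c²: 128/819·225/64 + (-99/104)·16/9 + 31/21·1 = 1/3 ✓
b·Ac: (-99/104)·13/99 + 31/21·49/248 = 1/6 ✓
b·c³: 128/819·3375/512 + (-99/104)·64/27 + 31/21·1 = 1/4 ✓
b·(c∘Ac): (-99/104)·52/297 + 31/21·49/248 = 1/8 ✓
b·Ac²: (-99/104)·65/264 + 31/21·427/1984 = 1/12 ✓
b·A²c: 31/21·7/248 = 1/24 ✓; 4 stages ⇒ order 4.

4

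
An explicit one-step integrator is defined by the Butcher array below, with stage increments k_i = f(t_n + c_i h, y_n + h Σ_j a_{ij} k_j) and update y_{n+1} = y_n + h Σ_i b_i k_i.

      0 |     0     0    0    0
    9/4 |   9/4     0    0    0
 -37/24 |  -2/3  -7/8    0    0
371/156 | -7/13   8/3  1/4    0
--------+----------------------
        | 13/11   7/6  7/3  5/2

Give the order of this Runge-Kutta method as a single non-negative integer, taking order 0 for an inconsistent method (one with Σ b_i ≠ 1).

0

b = (13/11, 7/6, 7/3, 5/2)
c = (0, 9/4, -37/24, 371/156)
Ac = (0, 0, -63/32, 539/96)
Σ b_i: 13/11·1 + 7/6·1 + 7/3·1 + 5/2·1 = 79/11 ≠ 1 ⇒ order 0.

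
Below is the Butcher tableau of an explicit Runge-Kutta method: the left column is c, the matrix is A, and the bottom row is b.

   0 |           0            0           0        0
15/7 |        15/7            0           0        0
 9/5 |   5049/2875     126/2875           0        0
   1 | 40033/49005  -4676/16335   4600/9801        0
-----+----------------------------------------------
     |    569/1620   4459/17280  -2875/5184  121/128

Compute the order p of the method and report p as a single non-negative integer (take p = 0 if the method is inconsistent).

b = (569/1620, 4459/17280, -2875/5184, 121/128)
c = (0, 15/7, 9/5, 1)
Ac = (0, 0, 54/575, 28/121)
Σ b_i: 569/1620·1 + 4459/17280·1 + (-2875/5184)·1 + 121/128·1 = 1 ✓
b·c: 4459/17280·15/7 + (-2875/5184)·9/5 + 121/128·1 = 1/2 ✓
b·c²: 4459/17280·225/49 + (-2875/5184)·81/25 + 121/128·1 = 1/3 ✓
b·Ac: (-2875/5184)·54/575 + 121/128·28/121 = 1/6 ✓
b·c³: 4459/17280·3375/343 + (-2875/5184)·729/125 + 121/128·1 = 1/4 ✓
b·(c∘Ac): (-2875/5184)·486/2875 + 121/128·28/121 = 1/8 ✓
b·Ac²: (-2875/5184)·162/805 + 121/128·524/2541 = 1/12 ✓
b·A²c: 121/128·16/363 = 1/24 ✓; 4 stages ⇒ order 4.

4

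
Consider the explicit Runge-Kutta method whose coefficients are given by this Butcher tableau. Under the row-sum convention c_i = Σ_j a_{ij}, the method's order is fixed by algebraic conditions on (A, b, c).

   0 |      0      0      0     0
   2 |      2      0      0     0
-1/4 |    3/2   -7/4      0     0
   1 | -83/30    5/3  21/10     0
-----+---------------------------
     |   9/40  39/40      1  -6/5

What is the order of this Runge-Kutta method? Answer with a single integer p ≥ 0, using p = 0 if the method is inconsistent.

b = (9/40, 39/40, 1, -6/5)
c = (0, 2, -1/4, 1)
Ac = (0, 0, -7/2, 337/120)
Σ b_i: 9/40·1 + 39/40·1 + 1·1 + (-6/5)·1 = 1 ✓
b·c: 39/40·2 + 1·(-1/4) + (-6/5)·1 = 1/2 ✓
b·c²: 39/40·4 + 1·1/16 + (-6/5)·1 = 221/80 ≠ 1/3 ⇒ order 2.
b·Ac: 1·(-7/2) + (-6/5)·337/120 = -687/100 ≠ 1/6

2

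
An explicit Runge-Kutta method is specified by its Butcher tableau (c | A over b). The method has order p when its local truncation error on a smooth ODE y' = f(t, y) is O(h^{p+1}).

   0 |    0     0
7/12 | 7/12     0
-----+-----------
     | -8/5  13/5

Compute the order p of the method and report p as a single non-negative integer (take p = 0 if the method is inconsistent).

b = (-8/5, 13/5)
c = (0, 7/12)
Σ b_i: (-8/5)·1 + 13/5·1 = 1 ✓
b·c: 13/5·7/12 = 91/60 ≠ 1/2 ⇒ order 1.

1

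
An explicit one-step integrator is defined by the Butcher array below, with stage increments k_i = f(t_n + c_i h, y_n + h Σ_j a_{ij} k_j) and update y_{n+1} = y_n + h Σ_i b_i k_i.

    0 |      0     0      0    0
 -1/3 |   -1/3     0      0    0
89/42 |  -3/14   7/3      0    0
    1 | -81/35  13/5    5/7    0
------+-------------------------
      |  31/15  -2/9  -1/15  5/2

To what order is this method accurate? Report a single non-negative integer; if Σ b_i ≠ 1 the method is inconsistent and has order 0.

b = (31/15, -2/9, -1/15, 5/2)
c = (0, -1/3, 89/42, 1)
Ac = (0, 0, -7/9, 317/490)
Σ b_i: 31/15·1 + (-2/9)·1 + (-1/15)·1 + 5/2·1 = 77/18 ≠ 1 ⇒ order 0.

0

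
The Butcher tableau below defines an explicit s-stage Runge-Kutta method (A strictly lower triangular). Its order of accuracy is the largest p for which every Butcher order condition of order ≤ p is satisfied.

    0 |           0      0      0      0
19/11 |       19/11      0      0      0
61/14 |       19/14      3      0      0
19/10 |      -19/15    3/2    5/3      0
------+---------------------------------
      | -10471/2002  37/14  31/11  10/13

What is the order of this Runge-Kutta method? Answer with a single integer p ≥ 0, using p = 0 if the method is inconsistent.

1

b = (-10471/2002, 37/14, 31/11, 10/13)
c = (0, 19/11, 61/14, 19/10)
Ac = (0, 0, 57/11, 2276/231)
Σ b_i: (-10471/2002)·1 + 37/14·1 + 31/11·1 + 10/13·1 = 1 ✓
b·c: 37/14·19/11 + 31/11·61/14 + 10/13·19/10 = 18324/1001 ≠ 1/2 ⇒ order 1.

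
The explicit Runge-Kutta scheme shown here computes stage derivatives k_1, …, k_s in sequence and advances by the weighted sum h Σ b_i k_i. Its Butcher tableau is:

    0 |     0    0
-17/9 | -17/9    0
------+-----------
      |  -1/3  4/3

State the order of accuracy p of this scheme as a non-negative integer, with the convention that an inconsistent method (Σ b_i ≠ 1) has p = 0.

1

b = (-1/3, 4/3)
c = (0, -17/9)
Σ b_i: (-1/3)·1 + 4/3·1 = 1 ✓
b·c: 4/3·(-17/9) = -68/27 ≠ 1/2 ⇒ order 1.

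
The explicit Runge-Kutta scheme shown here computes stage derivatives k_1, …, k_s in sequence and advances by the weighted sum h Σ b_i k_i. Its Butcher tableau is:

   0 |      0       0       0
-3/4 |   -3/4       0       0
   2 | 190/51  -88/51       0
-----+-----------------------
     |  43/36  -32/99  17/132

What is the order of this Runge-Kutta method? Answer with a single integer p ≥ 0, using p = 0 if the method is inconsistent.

b = (43/36, -32/99, 17/132)
c = (0, -3/4, 2)
Ac = (0, 0, 22/17)
Σ b_i: 43/36·1 + (-32/99)·1 + 17/132·1 = 1 ✓
b·c: (-32/99)·(-3/4) + 17/132·2 = 1/2 ✓
b·c²: (-32/99)·9/16 + 17/132·4 = 1/3 ✓
b·Ac: 17/132·22/17 = 1/6 ✓; 3 stages ⇒ order 3.

3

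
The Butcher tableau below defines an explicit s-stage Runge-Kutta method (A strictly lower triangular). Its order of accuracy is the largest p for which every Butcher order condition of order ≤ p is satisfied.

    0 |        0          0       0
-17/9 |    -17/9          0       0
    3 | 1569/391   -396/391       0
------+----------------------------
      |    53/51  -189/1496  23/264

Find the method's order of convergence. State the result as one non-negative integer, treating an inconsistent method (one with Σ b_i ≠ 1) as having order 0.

3

b = (53/51, -189/1496, 23/264)
c = (0, -17/9, 3)
Ac = (0, 0, 44/23)
Σ b_i: 53/51·1 + (-189/1496)·1 + 23/264·1 = 1 ✓
b·c: (-189/1496)·(-17/9) + 23/264·3 = 1/2 ✓
b·c²: (-189/1496)·289/81 + 23/264·9 = 1/3 ✓
b·Ac: 23/264·44/23 = 1/6 ✓; 3 stages ⇒ order 3.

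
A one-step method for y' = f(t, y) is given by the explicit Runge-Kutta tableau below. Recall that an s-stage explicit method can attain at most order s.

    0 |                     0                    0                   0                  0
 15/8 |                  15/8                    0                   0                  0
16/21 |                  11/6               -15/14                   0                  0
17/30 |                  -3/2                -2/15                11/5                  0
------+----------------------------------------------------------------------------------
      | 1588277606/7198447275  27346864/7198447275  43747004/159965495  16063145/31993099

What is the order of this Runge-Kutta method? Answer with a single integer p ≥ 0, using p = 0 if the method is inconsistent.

3

b = (1588277606/7198447275, 27346864/7198447275, 43747004/159965495, 16063145/31993099)
c = (0, 15/8, 16/21, 17/30)
Ac = (0, 0, -225/112, 599/420)
Σ b_i: 1588277606/7198447275·1 + 27346864/7198447275·1 + 43747004/159965495·1 + 16063145/31993099·1 = 1 ✓
b·c: 27346864/7198447275·15/8 + 43747004/159965495·16/21 + 16063145/31993099·17/30 = 1/2 ✓
b·c²: 27346864/7198447275·225/64 + 43747004/159965495·256/441 + 16063145/31993099·289/900 = 1/3 ✓
b·Ac: 43747004/159965495·(-225/112) + 16063145/31993099·599/420 = 1/6 ✓
b·c³: 27346864/7198447275·3375/512 + 43747004/159965495·4096/9261 + 16063145/31993099·4913/27000 = 67540173173/284550386400 ≠ 1/4 ⇒ order 3.
b·(c∘Ac): 43747004/159965495·(-75/49) + 16063145/31993099·10183/12600 = -147641099/11517515640 ≠ 1/8
b·Ac²: 43747004/159965495·(-3375/896) + 16063145/31993099·57037/70560 = -1184229479/1897002576 ≠ 1/12
b·A²c: 16063145/31993099·(-495/112) = -1135893825/511889584 ≠ 1/24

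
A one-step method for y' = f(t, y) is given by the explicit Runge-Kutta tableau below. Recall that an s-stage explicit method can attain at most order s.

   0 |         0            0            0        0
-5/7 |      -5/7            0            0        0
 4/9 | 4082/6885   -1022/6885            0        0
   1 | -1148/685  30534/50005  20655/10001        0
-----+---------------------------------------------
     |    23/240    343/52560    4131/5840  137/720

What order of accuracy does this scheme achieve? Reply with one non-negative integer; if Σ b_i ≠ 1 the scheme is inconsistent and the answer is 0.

4

b = (23/240, 343/52560, 4131/5840, 137/720)
c = (0, -5/7, 4/9, 1)
Ac = (0, 0, 146/1377, 66/137)
Σ b_i: 23/240·1 + 343/52560·1 + 4131/5840·1 + 137/720·1 = 1 ✓
b·c: 343/52560·(-5/7) + 4131/5840·4/9 + 137/720·1 = 1/2 ✓
b·c²: 343/52560·25/49 + 4131/5840·16/81 + 137/720·1 = 1/3 ✓
b·Ac: 4131/5840·146/1377 + 137/720·66/137 = 1/6 ✓
b·c³: 343/52560·(-125/343) + 4131/5840·64/729 + 137/720·1 = 1/4 ✓
b·(c∘Ac): 4131/5840·584/12393 + 137/720·66/137 = 1/8 ✓
b·Ac²: 4131/5840·(-730/9639) + 137/720·690/959 = 1/12 ✓
b·A²c: 137/720·30/137 = 1/24 ✓; 4 stages ⇒ order 4.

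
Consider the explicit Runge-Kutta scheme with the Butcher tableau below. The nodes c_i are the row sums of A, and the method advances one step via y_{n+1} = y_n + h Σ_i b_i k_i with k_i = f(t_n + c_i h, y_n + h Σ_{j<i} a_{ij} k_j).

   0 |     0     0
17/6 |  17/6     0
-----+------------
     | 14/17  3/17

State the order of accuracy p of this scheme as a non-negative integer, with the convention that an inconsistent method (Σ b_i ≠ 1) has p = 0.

b = (14/17, 3/17)
c = (0, 17/6)
Σ b_i: 14/17·1 + 3/17·1 = 1 ✓
b·c: 3/17·17/6 = 1/2 ✓; 2 stages ⇒ order 2.

2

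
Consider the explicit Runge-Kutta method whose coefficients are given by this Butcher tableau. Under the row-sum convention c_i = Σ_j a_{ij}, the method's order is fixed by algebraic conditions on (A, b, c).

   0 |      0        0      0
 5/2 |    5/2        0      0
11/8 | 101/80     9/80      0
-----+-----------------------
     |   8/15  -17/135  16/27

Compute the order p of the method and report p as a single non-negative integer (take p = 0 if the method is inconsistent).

b = (8/15, -17/135, 16/27)
c = (0, 5/2, 11/8)
Ac = (0, 0, 9/32)
Σ b_i: 8/15·1 + (-17/135)·1 + 16/27·1 = 1 ✓
b·c: (-17/135)·5/2 + 16/27·11/8 = 1/2 ✓
b·c²: (-17/135)·25/4 + 16/27·121/64 = 1/3 ✓
b·Ac: 16/27·9/32 = 1/6 ✓; 3 stages ⇒ order 3.

3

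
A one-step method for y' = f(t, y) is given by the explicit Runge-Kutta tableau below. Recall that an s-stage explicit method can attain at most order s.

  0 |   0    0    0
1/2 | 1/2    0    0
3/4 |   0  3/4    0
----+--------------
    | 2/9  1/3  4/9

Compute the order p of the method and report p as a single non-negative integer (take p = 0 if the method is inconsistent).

b = (2/9, 1/3, 4/9)
c = (0, 1/2, 3/4)
Ac = (0, 0, 3/8)
Σ b_i: 2/9·1 + 1/3·1 + 4/9·1 = 1 ✓
b·c: 1/3·1/2 + 4/9·3/4 = 1/2 ✓
b·c²: 1/3·1/4 + 4/9·9/16 = 1/3 ✓
b·Ac: 4/9·3/8 = 1/6 ✓; 3 stages ⇒ order 3.

3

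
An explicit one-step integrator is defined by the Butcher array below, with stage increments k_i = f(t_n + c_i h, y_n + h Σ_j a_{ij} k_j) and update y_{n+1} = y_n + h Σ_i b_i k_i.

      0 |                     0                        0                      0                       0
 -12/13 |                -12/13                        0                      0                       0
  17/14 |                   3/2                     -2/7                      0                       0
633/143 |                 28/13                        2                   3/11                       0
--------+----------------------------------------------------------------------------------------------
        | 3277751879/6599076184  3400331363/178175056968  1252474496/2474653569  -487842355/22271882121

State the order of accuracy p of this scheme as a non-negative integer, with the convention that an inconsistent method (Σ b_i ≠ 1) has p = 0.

b = (3277751879/6599076184, 3400331363/178175056968, 1252474496/2474653569, -487842355/22271882121)
c = (0, -12/13, 17/14, 633/143)
Ac = (0, 0, 24/91, -3033/2002)
Σ b_i: 3277751879/6599076184·1 + 3400331363/178175056968·1 + 1252474496/2474653569·1 + (-487842355/22271882121)·1 = 1 ✓
b·c: 3400331363/178175056968·(-12/13) + 1252474496/2474653569·17/14 + (-487842355/22271882121)·633/143 = 1/2 ✓
b·c²: 3400331363/178175056968·144/169 + 1252474496/2474653569·289/196 + (-487842355/22271882121)·400689/20449 = 1/3 ✓
b·Ac: 1252474496/2474653569·24/91 + (-487842355/22271882121)·(-3033/2002) = 1/6 ✓
b·c³: 3400331363/178175056968·(-1728/2197) + 1252474496/2474653569·4913/2744 + (-487842355/22271882121)·253636137/2924207 = -1910758881961/1894274523141 ≠ 1/4 ⇒ order 3.
b·(c∘Ac): 1252474496/2474653569·204/637 + (-487842355/22271882121)·(-1919889/286286) = 6626651379/21446997598 ≠ 1/8
b·Ac²: 1252474496/2474653569·(-288/1183) + (-487842355/22271882121)·767451/364364 = -26919954211/158960099844 ≠ 1/12
b·A²c: (-487842355/22271882121)·72/1001 = -3898840/2474653569 ≠ 1/24

3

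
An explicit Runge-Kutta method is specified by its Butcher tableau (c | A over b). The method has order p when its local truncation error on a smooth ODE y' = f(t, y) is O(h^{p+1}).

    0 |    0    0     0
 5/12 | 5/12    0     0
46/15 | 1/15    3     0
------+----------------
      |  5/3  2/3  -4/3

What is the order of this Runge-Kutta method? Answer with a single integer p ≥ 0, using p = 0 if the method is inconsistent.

b = (5/3, 2/3, -4/3)
c = (0, 5/12, 46/15)
Ac = (0, 0, 5/4)
Σ b_i: 5/3·1 + 2/3·1 + (-4/3)·1 = 1 ✓
b·c: 2/3·5/12 + (-4/3)·46/15 = -343/90 ≠ 1/2 ⇒ order 1.

1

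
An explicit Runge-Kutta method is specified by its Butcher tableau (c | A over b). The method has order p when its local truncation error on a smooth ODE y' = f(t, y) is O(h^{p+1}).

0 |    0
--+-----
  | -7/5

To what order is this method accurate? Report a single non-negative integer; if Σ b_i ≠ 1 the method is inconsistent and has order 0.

0

b = (-7/5)
c = (0)
Σ b_i: (-7/5)·1 = -7/5 ≠ 1 ⇒ order 0.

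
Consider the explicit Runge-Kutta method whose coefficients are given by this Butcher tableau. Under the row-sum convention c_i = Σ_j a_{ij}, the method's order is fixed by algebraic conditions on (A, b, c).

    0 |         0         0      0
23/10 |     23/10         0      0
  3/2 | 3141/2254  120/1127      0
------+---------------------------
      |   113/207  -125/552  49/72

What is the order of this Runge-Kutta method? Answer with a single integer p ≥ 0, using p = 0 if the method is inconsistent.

b = (113/207, -125/552, 49/72)
c = (0, 23/10, 3/2)
Ac = (0, 0, 12/49)
Σ b_i: 113/207·1 + (-125/552)·1 + 49/72·1 = 1 ✓
b·c: (-125/552)·23/10 + 49/72·3/2 = 1/2 ✓
b·c²: (-125/552)·529/100 + 49/72·9/4 = 1/3 ✓
b·Ac: 49/72·12/49 = 1/6 ✓; 3 stages ⇒ order 3.

3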